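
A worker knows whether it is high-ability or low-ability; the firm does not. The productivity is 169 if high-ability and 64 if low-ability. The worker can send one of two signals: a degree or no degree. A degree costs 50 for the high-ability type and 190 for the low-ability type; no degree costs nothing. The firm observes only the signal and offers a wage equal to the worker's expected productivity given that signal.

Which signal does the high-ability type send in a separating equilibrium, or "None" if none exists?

Try high-ability → degree, low-ability → no degree:
  Under separation the firm infers type exactly: degree → high-ability (pays 169), no degree → low-ability (pays 64).
  High-ability: degree gives 169 − 50 = 119; no degree gives 64 − 0 = 64. No deviation. ✓
  Low-ability: no degree gives 64 − 0 = 64; degree gives 169 − 190 = -21. No deviation. ✓
Both hold — the high-ability type sends degree.

degree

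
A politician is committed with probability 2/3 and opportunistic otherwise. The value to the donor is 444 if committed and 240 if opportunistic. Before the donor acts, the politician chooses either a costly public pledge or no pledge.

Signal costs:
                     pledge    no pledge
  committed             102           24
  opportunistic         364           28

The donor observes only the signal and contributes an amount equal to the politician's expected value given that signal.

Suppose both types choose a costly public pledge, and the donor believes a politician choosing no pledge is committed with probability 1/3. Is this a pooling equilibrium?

At the pooled signal (pledge) the donor holds the prior 2/3 and pays 2/3·444 + 1/3·240 = 376. Off-path (no pledge) belief 1/3 gives 1/3·444 + 2/3·240 = 308.
Committed: pledge gives 376 − 102 = 274; no pledge gives 308 − 24 = 284. Deviates. ✗
Opportunistic: pledge gives 376 − 364 = 12; no pledge gives 308 − 28 = 280. Deviates. ✗

No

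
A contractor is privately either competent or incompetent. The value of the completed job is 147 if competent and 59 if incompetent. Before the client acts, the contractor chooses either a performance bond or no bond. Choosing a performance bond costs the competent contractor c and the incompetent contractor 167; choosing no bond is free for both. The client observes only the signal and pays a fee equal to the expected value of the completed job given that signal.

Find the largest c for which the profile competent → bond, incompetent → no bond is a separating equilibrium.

Under separation: bond → competent (pays 147); no bond → incompetent (pays 59).
Incompetent: 59 − 0 = 59 ≥ 147 − 167 = -20. Holds regardless of c. ✓
Competent: 147 − c ≥ 59 − 0, so c ≤ 147 − 59 = 88.

88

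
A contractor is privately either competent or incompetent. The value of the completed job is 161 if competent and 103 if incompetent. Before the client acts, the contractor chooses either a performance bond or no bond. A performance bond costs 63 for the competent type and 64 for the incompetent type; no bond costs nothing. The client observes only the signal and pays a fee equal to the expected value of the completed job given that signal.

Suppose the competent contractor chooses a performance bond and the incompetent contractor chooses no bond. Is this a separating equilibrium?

If types separate, bond earns payment 161 and no bond earns 103.
Competent: bond gives 161 − 63 = 98; no bond gives 103 − 0 = 103. Would deviate. ✗
Incompetent: no bond gives 103 − 0 = 103; bond gives 161 − 64 = 97. No deviation. ✓

No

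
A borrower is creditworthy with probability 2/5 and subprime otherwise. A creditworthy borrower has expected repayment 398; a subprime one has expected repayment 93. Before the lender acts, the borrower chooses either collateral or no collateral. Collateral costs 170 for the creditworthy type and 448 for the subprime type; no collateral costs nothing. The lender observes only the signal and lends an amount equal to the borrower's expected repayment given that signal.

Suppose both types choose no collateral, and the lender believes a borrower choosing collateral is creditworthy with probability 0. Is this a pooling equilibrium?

Yes

At the pooled signal (no collateral) the lender holds the prior 2/5 and pays 2/5·398 + 3/5·93 = 215. Off-path (collateral) belief 0 gives 0·398 + 1·93 = 93.
Creditworthy: no collateral gives 215 − 0 = 215; collateral gives 93 − 170 = -77. Stays. ✓
Subprime: no collateral gives 215 − 0 = 215; collateral gives 93 − 448 = -355. Stays. ✓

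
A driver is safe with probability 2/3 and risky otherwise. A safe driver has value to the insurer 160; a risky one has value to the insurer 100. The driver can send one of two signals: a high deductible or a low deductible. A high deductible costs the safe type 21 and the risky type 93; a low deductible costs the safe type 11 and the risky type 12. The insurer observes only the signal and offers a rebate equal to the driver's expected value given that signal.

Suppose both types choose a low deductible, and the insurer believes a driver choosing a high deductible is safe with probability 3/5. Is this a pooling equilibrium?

Yes

On the equilibrium path (low deductible) the insurer holds the prior 2/3 and pays 2/3·160 + 1/3·100 = 140. Off-path (high deductible) belief 3/5 gives 3/5·160 + 2/5·100 = 136.
Safe: low deductible gives 140 − 11 = 129; high deductible gives 136 − 21 = 115. Stays. ✓
Risky: low deductible gives 140 − 12 = 128; high deductible gives 136 − 93 = 43. Stays. ✓
Beliefs are Bayes-consistent on-path and both types best-respond.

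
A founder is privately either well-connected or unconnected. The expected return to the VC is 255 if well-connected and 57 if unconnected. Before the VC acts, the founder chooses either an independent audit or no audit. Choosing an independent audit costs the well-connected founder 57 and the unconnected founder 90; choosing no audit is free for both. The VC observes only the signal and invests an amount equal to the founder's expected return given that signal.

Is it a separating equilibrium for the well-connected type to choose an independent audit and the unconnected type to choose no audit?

No

Under separation the VC infers type exactly: audit → well-connected (pays 255), no audit → unconnected (pays 57).
Well-connected: audit gives 255 − 57 = 198; no audit gives 57 − 0 = 57. No deviation. ✓
Unconnected: no audit gives 57 − 0 = 57; audit gives 255 − 90 = 165. Would deviate. ✗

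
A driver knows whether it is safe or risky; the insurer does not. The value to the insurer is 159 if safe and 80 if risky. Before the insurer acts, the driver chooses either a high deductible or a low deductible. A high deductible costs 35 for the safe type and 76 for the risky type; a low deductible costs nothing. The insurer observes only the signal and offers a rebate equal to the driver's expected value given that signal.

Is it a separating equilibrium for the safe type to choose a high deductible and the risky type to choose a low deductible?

If types separate, high deductible earns payment 159 and low deductible earns 80.
Safe: high deductible gives 159 − 35 = 124; low deductible gives 80 − 0 = 80. No deviation. ✓
Risky: low deductible gives 80 − 0 = 80; high deductible gives 159 − 76 = 83. Would deviate. ✗

No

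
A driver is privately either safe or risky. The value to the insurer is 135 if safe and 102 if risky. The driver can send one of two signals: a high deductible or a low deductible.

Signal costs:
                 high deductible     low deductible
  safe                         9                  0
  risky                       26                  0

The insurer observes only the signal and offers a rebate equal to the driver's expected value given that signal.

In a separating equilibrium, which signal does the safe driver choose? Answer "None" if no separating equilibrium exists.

Try safe → high deductible, risky → low deductible:
  If types separate, high deductible earns payment 135 and low deductible earns 102.
  Safe: high deductible gives 135 − 9 = 126; low deductible gives 102 − 0 = 102. No deviation. ✓
  Risky: low deductible gives 102 − 0 = 102; high deductible gives 135 − 26 = 109. Would deviate. ✗
Try safe → low deductible, risky → high deductible:
  If types separate, low deductible earns payment 135 and high deductible earns 102.
  Safe: low deductible gives 135 − 0 = 135; high deductible gives 102 − 9 = 93. No deviation. ✓
  Risky: high deductible gives 102 − 26 = 76; low deductible gives 135 − 0 = 135. Would deviate. ✗
Neither assignment is incentive-compatible.

None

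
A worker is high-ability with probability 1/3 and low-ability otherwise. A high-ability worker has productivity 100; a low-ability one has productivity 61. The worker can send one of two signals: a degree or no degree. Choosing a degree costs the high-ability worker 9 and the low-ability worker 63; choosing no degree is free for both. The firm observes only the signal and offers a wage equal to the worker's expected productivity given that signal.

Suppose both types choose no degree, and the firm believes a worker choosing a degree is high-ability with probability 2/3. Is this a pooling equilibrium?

No

At the pooled signal (no degree) the firm holds the prior 1/3 and pays 1/3·100 + 2/3·61 = 74. Off-path (degree) belief 2/3 gives 2/3·100 + 1/3·61 = 87.
High-ability: no degree gives 74 − 0 = 74; degree gives 87 − 9 = 78. Deviates. ✗
Low-ability: no degree gives 74 − 0 = 74; degree gives 87 − 63 = 24. Stays. ✓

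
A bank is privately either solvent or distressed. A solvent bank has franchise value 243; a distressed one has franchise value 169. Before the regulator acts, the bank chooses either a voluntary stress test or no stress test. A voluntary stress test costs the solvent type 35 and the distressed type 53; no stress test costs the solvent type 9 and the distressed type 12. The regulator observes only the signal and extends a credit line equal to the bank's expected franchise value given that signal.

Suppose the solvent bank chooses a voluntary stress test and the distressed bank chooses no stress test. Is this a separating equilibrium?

If types separate, stress test earns payment 243 and no stress test earns 169.
Solvent: stress test gives 243 − 35 = 208; no stress test gives 169 − 9 = 160. No deviation. ✓
Distressed: no stress test gives 169 − 12 = 157; stress test gives 243 − 53 = 190. Would deviate. ✗

No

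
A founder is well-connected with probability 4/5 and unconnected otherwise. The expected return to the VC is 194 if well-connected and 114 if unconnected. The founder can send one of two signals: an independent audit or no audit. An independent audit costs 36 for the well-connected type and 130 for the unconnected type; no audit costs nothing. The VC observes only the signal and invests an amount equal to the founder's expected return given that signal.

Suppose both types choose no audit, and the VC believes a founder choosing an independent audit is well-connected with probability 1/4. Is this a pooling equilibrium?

Yes

On the equilibrium path (no audit) the VC holds the prior 4/5 and pays 4/5·194 + 1/5·114 = 178. Off-path (audit) belief 1/4 gives 1/4·194 + 3/4·114 = 134.
Well-connected: no audit gives 178 − 0 = 178; audit gives 134 − 36 = 98. Stays. ✓
Unconnected: no audit gives 178 − 0 = 178; audit gives 134 − 130 = 4. Stays. ✓
Beliefs are Bayes-consistent on-path and both types best-respond.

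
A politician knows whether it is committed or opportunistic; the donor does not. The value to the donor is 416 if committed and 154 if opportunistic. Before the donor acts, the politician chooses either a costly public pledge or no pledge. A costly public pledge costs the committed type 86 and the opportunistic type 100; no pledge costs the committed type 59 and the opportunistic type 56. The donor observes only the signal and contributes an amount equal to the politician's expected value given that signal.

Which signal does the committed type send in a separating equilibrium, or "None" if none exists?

Try committed → pledge, opportunistic → no pledge:
  If types separate, pledge earns payment 416 and no pledge earns 154.
  Committed: pledge gives 416 − 86 = 330; no pledge gives 154 − 59 = 95. No deviation. ✓
  Opportunistic: no pledge gives 154 − 56 = 98; pledge gives 416 − 100 = 316. Would deviate. ✗
Try committed → no pledge, opportunistic → pledge:
  If types separate, no pledge earns payment 416 and pledge earns 154.
  Committed: no pledge gives 416 − 59 = 357; pledge gives 154 − 86 = 68. No deviation. ✓
  Opportunistic: pledge gives 154 − 100 = 54; no pledge gives 416 − 56 = 360. Would deviate. ✗
Neither assignment is incentive-compatible.

None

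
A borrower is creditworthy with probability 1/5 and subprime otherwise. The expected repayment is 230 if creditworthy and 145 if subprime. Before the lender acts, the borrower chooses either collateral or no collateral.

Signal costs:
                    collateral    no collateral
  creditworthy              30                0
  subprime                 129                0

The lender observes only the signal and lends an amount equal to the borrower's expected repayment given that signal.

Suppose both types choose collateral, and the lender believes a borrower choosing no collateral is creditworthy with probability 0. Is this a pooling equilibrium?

No

At the pooled signal (collateral) the lender holds the prior 1/5 and pays 1/5·230 + 4/5·145 = 162. Off-path (no collateral) belief 0 gives 0·230 + 1·145 = 145.
Creditworthy: collateral gives 162 − 30 = 132; no collateral gives 145 − 0 = 145. Deviates. ✗
Subprime: collateral gives 162 − 129 = 33; no collateral gives 145 − 0 = 145. Deviates. ✗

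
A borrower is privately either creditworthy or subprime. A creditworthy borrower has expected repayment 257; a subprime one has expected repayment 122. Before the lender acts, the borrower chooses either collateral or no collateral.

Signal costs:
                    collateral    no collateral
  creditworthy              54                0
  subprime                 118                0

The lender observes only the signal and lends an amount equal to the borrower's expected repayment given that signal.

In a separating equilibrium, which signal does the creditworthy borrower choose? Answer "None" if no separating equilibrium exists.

None

Try creditworthy → collateral, subprime → no collateral:
  Under separation the lender infers type exactly: collateral → creditworthy (pays 257), no collateral → subprime (pays 122).
  Creditworthy: collateral gives 257 − 54 = 203; no collateral gives 122 − 0 = 122. No deviation. ✓
  Subprime: no collateral gives 122 − 0 = 122; collateral gives 257 − 118 = 139. Would deviate. ✗
Try creditworthy → no collateral, subprime → collateral:
  Under separation the lender infers type exactly: no collateral → creditworthy (pays 257), collateral → subprime (pays 122).
  Creditworthy: no collateral gives 257 − 0 = 257; collateral gives 122 − 54 = 68. No deviation. ✓
  Subprime: collateral gives 122 − 118 = 4; no collateral gives 257 − 0 = 257. Would deviate. ✗
Neither assignment is incentive-compatible.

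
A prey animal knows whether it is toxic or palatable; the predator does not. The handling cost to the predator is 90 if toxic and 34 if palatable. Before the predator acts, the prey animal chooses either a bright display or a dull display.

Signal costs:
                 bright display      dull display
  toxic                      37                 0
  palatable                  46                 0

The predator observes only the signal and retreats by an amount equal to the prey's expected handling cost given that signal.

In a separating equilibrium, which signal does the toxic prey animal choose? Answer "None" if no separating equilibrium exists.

Try toxic → bright display, palatable → dull display:
  Under separation the predator infers type exactly: bright display → toxic (pays 90), dull display → palatable (pays 34).
  Toxic: bright display gives 90 − 37 = 53; dull display gives 34 − 0 = 34. No deviation. ✓
  Palatable: dull display gives 34 − 0 = 34; bright display gives 90 − 46 = 44. Would deviate. ✗
Try toxic → dull display, palatable → bright display:
  Under separation the predator infers type exactly: dull display → toxic (pays 90), bright display → palatable (pays 34).
  Toxic: dull display gives 90 − 0 = 90; bright display gives 34 − 37 = -3. No deviation. ✓
  Palatable: bright display gives 34 − 46 = -12; dull display gives 90 − 0 = 90. Would deviate. ✗
Neither assignment is incentive-compatible.

None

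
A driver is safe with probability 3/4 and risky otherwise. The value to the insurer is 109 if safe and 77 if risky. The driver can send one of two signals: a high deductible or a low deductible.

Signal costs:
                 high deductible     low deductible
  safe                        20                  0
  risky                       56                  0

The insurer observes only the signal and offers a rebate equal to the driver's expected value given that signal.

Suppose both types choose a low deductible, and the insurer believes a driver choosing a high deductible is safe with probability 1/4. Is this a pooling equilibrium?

Yes

On the equilibrium path (low deductible) the insurer holds the prior 3/4 and pays 3/4·109 + 1/4·77 = 101. Off-path (high deductible) belief 1/4 gives 1/4·109 + 3/4·77 = 85.
Safe: low deductible gives 101 − 0 = 101; high deductible gives 85 − 20 = 65. Stays. ✓
Risky: low deductible gives 101 − 0 = 101; high deductible gives 85 − 56 = 29. Stays. ✓
Beliefs are Bayes-consistent on-path and both types best-respond.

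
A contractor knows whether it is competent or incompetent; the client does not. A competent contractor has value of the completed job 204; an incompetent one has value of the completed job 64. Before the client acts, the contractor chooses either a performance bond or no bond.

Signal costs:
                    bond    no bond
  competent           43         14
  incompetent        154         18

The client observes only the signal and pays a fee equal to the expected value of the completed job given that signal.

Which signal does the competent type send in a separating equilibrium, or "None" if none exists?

Try competent → bond, incompetent → no bond:
  Under separation the client infers type exactly: bond → competent (pays 204), no bond → incompetent (pays 64).
  Competent: bond gives 204 − 43 = 161; no bond gives 64 − 14 = 50. No deviation. ✓
  Incompetent: no bond gives 64 − 18 = 46; bond gives 204 − 154 = 50. Would deviate. ✗
Try competent → no bond, incompetent → bond:
  Under separation the client infers type exactly: no bond → competent (pays 204), bond → incompetent (pays 64).
  Competent: no bond gives 204 − 14 = 190; bond gives 64 − 43 = 21. No deviation. ✓
  Incompetent: bond gives 64 − 154 = -90; no bond gives 204 − 18 = 186. Would deviate. ✗
Neither assignment is incentive-compatible.

None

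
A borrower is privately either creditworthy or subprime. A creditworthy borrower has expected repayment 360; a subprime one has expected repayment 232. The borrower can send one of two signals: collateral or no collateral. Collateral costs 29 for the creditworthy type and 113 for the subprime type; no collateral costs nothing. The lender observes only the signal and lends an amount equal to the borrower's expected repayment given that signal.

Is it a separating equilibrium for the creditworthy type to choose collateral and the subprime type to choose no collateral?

Under separation the lender infers type exactly: collateral → creditworthy (pays 360), no collateral → subprime (pays 232).
Creditworthy: collateral gives 360 − 29 = 331; no collateral gives 232 − 0 = 232. No deviation. ✓
Subprime: no collateral gives 232 − 0 = 232; collateral gives 360 − 113 = 247. Would deviate. ✗

No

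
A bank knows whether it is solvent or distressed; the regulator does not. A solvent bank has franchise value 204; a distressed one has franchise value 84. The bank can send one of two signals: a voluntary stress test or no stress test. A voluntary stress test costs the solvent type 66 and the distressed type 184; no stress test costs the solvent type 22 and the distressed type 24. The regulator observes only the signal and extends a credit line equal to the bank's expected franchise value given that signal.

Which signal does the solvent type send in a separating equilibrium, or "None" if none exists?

stress test

Try solvent → stress test, distressed → no stress test:
  If types separate, stress test earns payment 204 and no stress test earns 84.
  Solvent: stress test gives 204 − 66 = 138; no stress test gives 84 − 22 = 62. No deviation. ✓
  Distressed: no stress test gives 84 − 24 = 60; stress test gives 204 − 184 = 20. No deviation. ✓
Both hold — the solvent type sends stress test.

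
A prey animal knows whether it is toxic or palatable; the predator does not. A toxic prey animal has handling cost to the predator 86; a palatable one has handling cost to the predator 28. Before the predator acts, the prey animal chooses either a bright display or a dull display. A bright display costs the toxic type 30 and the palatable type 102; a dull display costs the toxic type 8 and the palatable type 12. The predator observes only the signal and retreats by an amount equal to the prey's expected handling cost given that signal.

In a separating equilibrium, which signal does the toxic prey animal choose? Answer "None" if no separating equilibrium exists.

bright display

Try toxic → bright display, palatable → dull display:
  If types separate, bright display earns payment 86 and dull display earns 28.
  Toxic: bright display gives 86 − 30 = 56; dull display gives 28 − 8 = 20. No deviation. ✓
  Palatable: dull display gives 28 − 12 = 16; bright display gives 86 − 102 = -16. No deviation. ✓
Both hold — the toxic type sends bright display.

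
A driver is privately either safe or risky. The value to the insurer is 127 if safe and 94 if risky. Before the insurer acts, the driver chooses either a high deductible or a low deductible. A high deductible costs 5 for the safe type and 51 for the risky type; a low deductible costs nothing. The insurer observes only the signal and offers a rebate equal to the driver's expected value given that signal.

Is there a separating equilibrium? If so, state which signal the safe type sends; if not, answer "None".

Try safe → high deductible, risky → low deductible:
  If types separate, high deductible earns payment 127 and low deductible earns 94.
  Safe: high deductible gives 127 − 5 = 122; low deductible gives 94 − 0 = 94. No deviation. ✓
  Risky: low deductible gives 94 − 0 = 94; high deductible gives 127 − 51 = 76. No deviation. ✓
Both hold — the safe type sends high deductible.

high deductible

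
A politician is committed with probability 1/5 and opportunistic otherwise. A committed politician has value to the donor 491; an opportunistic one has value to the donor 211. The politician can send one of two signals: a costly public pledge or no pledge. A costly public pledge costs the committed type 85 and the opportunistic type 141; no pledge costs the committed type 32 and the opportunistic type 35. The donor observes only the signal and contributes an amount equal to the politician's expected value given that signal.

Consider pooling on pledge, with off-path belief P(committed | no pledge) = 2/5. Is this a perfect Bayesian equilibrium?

No

At the pooled signal (pledge) the donor holds the prior 1/5 and pays 1/5·491 + 4/5·211 = 267. Off-path (no pledge) belief 2/5 gives 2/5·491 + 3/5·211 = 323.
Committed: pledge gives 267 − 85 = 182; no pledge gives 323 − 32 = 291. Deviates. ✗
Opportunistic: pledge gives 267 − 141 = 126; no pledge gives 323 − 35 = 288. Deviates. ✗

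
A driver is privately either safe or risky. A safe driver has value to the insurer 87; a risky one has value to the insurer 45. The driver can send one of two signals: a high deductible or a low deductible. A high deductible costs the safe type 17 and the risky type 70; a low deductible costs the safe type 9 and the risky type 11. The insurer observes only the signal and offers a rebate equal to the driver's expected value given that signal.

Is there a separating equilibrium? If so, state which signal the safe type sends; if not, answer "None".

Try safe → high deductible, risky → low deductible:
  If types separate, high deductible earns payment 87 and low deductible earns 45.
  Safe: high deductible gives 87 − 17 = 70; low deductible gives 45 − 9 = 36. No deviation. ✓
  Risky: low deductible gives 45 − 11 = 34; high deductible gives 87 − 70 = 17. No deviation. ✓
Both hold — the safe type sends high deductible.

high deductible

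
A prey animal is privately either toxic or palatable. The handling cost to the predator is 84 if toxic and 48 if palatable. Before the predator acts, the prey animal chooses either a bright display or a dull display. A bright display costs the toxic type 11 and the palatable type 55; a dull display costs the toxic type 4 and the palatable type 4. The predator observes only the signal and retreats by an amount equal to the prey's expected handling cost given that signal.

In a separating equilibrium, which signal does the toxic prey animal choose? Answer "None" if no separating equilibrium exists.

Try toxic → bright display, palatable → dull display:
  If types separate, bright display earns payment 84 and dull display earns 48.
  Toxic: bright display gives 84 − 11 = 73; dull display gives 48 − 4 = 44. No deviation. ✓
  Palatable: dull display gives 48 − 4 = 44; bright display gives 84 − 55 = 29. No deviation. ✓
Both hold — the toxic type sends bright display.

bright display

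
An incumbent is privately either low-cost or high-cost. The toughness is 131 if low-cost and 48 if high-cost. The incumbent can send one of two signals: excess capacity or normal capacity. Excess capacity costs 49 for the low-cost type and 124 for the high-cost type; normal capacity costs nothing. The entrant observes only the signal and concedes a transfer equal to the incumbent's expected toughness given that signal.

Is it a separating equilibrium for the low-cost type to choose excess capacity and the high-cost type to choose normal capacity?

If types separate, excess capacity earns payment 131 and normal capacity earns 48.
Low-cost: excess capacity gives 131 − 49 = 82; normal capacity gives 48 − 0 = 48. No deviation. ✓
High-cost: normal capacity gives 48 − 0 = 48; excess capacity gives 131 − 124 = 7. No deviation. ✓
Both incentive constraints hold.

Yes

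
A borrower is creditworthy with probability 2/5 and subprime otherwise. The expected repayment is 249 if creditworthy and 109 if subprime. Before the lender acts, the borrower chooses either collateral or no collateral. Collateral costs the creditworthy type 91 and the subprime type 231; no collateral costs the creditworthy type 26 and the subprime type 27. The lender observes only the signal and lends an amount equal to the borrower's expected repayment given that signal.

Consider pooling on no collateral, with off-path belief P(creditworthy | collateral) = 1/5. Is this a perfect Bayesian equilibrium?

At the pooled signal (no collateral) the lender holds the prior 2/5 and pays 2/5·249 + 3/5·109 = 165. Off-path (collateral) belief 1/5 gives 1/5·249 + 4/5·109 = 137.
Creditworthy: no collateral gives 165 − 26 = 139; collateral gives 137 − 91 = 46. Stays. ✓
Subprime: no collateral gives 165 − 27 = 138; collateral gives 137 − 231 = -94. Stays. ✓

Yes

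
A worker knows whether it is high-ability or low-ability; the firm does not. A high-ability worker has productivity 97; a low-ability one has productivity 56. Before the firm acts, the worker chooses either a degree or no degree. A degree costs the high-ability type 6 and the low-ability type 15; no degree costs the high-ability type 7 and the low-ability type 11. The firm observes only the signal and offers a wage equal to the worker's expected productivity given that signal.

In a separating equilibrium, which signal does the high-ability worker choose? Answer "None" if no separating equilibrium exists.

Try high-ability → degree, low-ability → no degree:
  If types separate, degree earns payment 97 and no degree earns 56.
  High-ability: degree gives 97 − 6 = 91; no degree gives 56 − 7 = 49. No deviation. ✓
  Low-ability: no degree gives 56 − 11 = 45; degree gives 97 − 15 = 82. Would deviate. ✗
Try high-ability → no degree, low-ability → degree:
  If types separate, no degree earns payment 97 and degree earns 56.
  High-ability: no degree gives 97 − 7 = 90; degree gives 56 − 6 = 50. No deviation. ✓
  Low-ability: degree gives 56 − 15 = 41; no degree gives 97 − 11 = 86. Would deviate. ✗
Neither assignment is incentive-compatible.

None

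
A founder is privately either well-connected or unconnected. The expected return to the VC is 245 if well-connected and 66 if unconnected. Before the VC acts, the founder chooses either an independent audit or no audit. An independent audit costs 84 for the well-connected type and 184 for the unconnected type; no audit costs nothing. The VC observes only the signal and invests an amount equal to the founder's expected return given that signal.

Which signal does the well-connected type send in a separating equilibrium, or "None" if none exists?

Try well-connected → audit, unconnected → no audit:
  Under separation the VC infers type exactly: audit → well-connected (pays 245), no audit → unconnected (pays 66).
  Well-connected: audit gives 245 − 84 = 161; no audit gives 66 − 0 = 66. No deviation. ✓
  Unconnected: no audit gives 66 − 0 = 66; audit gives 245 − 184 = 61. No deviation. ✓
Both hold — the well-connected type sends audit.

audit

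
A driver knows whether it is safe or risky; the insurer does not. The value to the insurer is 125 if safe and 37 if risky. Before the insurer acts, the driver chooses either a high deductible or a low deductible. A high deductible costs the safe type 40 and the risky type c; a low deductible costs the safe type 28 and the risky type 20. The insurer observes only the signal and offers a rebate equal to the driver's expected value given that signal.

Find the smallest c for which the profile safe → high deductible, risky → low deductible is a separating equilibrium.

Under separation: high deductible → safe (pays 125); low deductible → risky (pays 37).
Safe: 125 − 40 = 85 ≥ 37 − 28 = 9. Holds regardless of c. ✓
Risky: 37 − 20 ≥ 125 − c, so c ≥ 125 − 17 = 108.

108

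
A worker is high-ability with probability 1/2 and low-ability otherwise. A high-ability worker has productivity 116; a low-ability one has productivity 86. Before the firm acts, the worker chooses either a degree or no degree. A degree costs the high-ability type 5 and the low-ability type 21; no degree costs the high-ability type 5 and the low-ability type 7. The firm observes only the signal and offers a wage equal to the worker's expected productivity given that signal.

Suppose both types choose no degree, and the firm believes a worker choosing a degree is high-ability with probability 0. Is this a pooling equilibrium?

Yes

On the equilibrium path (no degree) the firm holds the prior 1/2 and pays 1/2·116 + 1/2·86 = 101. Off-path (degree) belief 0 gives 0·116 + 1·86 = 86.
High-ability: no degree gives 101 − 5 = 96; degree gives 86 − 5 = 81. Stays. ✓
Low-ability: no degree gives 101 − 7 = 94; degree gives 86 − 21 = 65. Stays. ✓
Beliefs are Bayes-consistent on-path and both types best-respond.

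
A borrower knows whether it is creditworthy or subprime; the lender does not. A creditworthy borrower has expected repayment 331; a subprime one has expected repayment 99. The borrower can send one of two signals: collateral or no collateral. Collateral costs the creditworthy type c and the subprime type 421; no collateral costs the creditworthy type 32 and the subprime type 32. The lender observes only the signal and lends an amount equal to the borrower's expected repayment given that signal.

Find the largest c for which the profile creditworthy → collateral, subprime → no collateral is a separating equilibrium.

Under separation: collateral → creditworthy (pays 331); no collateral → subprime (pays 99).
Subprime: 99 − 32 = 67 ≥ 331 − 421 = -90. Holds regardless of c. ✓
Creditworthy: 331 − c ≥ 99 − 32, so c ≤ 331 − 67 = 264.

264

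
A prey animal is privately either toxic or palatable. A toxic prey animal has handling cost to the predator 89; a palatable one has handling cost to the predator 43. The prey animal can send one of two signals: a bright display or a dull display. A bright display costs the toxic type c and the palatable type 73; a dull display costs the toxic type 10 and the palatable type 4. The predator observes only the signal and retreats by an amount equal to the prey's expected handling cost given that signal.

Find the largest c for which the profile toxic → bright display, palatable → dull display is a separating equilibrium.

56

Under separation: bright display → toxic (pays 89); dull display → palatable (pays 43).
Palatable: 43 − 4 = 39 ≥ 89 − 73 = 16. Holds regardless of c. ✓
Toxic: 89 − c ≥ 43 − 10, so c ≤ 89 − 33 = 56.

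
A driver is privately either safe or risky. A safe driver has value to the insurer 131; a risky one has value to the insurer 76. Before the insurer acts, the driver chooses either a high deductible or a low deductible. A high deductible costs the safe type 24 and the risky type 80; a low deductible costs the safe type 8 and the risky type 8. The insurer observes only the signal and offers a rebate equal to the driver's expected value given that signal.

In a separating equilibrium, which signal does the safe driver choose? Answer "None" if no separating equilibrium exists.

high deductible

Try safe → high deductible, risky → low deductible:
  If types separate, high deductible earns payment 131 and low deductible earns 76.
  Safe: high deductible gives 131 − 24 = 107; low deductible gives 76 − 8 = 68. No deviation. ✓
  Risky: low deductible gives 76 − 8 = 68; high deductible gives 131 − 80 = 51. No deviation. ✓
Both hold — the safe type sends high deductible.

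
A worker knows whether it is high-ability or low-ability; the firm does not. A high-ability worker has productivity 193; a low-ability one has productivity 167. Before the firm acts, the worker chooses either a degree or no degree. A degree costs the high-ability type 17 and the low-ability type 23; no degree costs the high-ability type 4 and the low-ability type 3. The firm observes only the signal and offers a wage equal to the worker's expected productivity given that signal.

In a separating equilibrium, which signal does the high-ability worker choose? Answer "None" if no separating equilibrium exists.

None

Try high-ability → degree, low-ability → no degree:
  If types separate, degree earns payment 193 and no degree earns 167.
  High-ability: degree gives 193 − 17 = 176; no degree gives 167 − 4 = 163. No deviation. ✓
  Low-ability: no degree gives 167 − 3 = 164; degree gives 193 − 23 = 170. Would deviate. ✗
Try high-ability → no degree, low-ability → degree:
  If types separate, no degree earns payment 193 and degree earns 167.
  High-ability: no degree gives 193 − 4 = 189; degree gives 167 − 17 = 150. No deviation. ✓
  Low-ability: degree gives 167 − 23 = 144; no degree gives 193 − 3 = 190. Would deviate. ✗
Neither assignment is incentive-compatible.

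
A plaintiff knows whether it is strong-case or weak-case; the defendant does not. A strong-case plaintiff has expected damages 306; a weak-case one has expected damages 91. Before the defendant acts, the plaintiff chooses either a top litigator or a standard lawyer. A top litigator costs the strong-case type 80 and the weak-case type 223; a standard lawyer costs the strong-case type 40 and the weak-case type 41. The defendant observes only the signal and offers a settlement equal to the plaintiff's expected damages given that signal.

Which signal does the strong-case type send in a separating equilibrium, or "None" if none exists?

Try strong-case → top litigator, weak-case → standard lawyer:
  If types separate, top litigator earns payment 306 and standard lawyer earns 91.
  Strong-case: top litigator gives 306 − 80 = 226; standard lawyer gives 91 − 40 = 51. No deviation. ✓
  Weak-case: standard lawyer gives 91 − 41 = 50; top litigator gives 306 − 223 = 83. Would deviate. ✗
Try strong-case → standard lawyer, weak-case → top litigator:
  If types separate, standard lawyer earns payment 306 and top litigator earns 91.
  Strong-case: standard lawyer gives 306 − 40 = 266; top litigator gives 91 − 80 = 11. No deviation. ✓
  Weak-case: top litigator gives 91 − 223 = -132; standard lawyer gives 306 − 41 = 265. Would deviate. ✗
Neither assignment is incentive-compatible.

None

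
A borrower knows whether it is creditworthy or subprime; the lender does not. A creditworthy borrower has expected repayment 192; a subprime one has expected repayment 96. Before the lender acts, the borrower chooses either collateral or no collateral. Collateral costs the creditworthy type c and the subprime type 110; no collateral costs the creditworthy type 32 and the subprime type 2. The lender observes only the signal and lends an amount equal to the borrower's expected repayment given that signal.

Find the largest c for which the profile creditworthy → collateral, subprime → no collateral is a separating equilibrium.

128

Under separation: collateral → creditworthy (pays 192); no collateral → subprime (pays 96).
Subprime: 96 − 2 = 94 ≥ 192 − 110 = 82. Holds regardless of c. ✓
Creditworthy: 192 − c ≥ 96 − 32, so c ≤ 192 − 64 = 128.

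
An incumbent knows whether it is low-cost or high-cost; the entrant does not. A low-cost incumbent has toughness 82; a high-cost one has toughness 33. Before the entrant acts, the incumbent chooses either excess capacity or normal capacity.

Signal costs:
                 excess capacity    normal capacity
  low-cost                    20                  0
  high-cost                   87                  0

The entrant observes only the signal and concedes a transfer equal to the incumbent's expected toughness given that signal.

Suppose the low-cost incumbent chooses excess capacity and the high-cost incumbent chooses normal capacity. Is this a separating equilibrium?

If types separate, excess capacity earns payment 82 and normal capacity earns 33.
Low-cost: excess capacity gives 82 − 20 = 62; normal capacity gives 33 − 0 = 33. No deviation. ✓
High-cost: normal capacity gives 33 − 0 = 33; excess capacity gives 82 − 87 = -5. No deviation. ✓
Neither type gains from mimicking the other.

Yes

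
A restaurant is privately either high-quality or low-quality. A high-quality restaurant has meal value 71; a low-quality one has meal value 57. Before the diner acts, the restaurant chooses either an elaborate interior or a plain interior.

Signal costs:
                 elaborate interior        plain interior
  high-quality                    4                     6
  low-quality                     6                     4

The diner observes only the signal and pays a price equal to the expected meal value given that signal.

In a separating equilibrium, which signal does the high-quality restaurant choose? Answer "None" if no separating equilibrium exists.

None

Try high-quality → elaborate interior, low-quality → plain interior:
  If types separate, elaborate interior earns payment 71 and plain interior earns 57.
  High-quality: elaborate interior gives 71 − 4 = 67; plain interior gives 57 − 6 = 51. No deviation. ✓
  Low-quality: plain interior gives 57 − 4 = 53; elaborate interior gives 71 − 6 = 65. Would deviate. ✗
Try high-quality → plain interior, low-quality → elaborate interior:
  If types separate, plain interior earns payment 71 and elaborate interior earns 57.
  High-quality: plain interior gives 71 − 6 = 65; elaborate interior gives 57 − 4 = 53. No deviation. ✓
  Low-quality: elaborate interior gives 57 − 6 = 51; plain interior gives 71 − 4 = 67. Would deviate. ✗
Neither assignment is incentive-compatible.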